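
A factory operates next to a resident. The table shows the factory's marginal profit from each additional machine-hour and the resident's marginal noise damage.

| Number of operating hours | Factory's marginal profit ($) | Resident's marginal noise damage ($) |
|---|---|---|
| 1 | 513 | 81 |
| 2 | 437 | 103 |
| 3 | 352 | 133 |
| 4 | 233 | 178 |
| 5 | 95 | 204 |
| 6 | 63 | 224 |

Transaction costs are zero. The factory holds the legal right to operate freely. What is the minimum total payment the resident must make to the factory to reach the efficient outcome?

$158

Left alone the factory would choose level 6 (marginal profit stays positive).
Efficient level: k* = 4 (marginal profit ≥ marginal noise damage through 4).
The resident must at least cover the factory's forgone profit from cutting 6→4: 95 + 63 = 158.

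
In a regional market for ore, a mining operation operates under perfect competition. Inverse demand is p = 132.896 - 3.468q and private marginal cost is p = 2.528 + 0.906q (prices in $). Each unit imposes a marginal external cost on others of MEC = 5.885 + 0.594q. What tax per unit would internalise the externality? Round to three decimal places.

Social marginal cost = private MC + MEC = 8.413 + 1.500q.
Set SMC = demand: 8.413 + 1.500q = 132.896 - 3.468q → q* = 25.0570.
The Pigouvian tax equals MEC at q*: 5.885 + 0.594×25.0570 = 20.7689.

tax = $20.769 per unit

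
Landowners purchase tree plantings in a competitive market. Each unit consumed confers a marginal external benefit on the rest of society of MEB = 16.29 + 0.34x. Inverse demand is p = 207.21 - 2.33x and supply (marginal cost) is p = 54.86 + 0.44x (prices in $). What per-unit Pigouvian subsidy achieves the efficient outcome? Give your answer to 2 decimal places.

Social marginal benefit = demand + MEB = 223.50 - 1.99x.
Set SMB = MC: 223.50 - 1.99x = 54.86 + 0.44x → x* = 69.3992.
The Pigouvian subsidy equals MEB at x*: 16.29 + 0.34×69.3992 = 39.8857.

subsidy = $39.89 per unit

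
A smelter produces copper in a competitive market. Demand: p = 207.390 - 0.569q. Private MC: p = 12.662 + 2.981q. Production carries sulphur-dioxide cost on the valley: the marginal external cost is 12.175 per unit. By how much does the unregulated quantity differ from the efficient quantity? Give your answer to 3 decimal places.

3.430 units

Market equilibrium (private): 12.662 + 2.981q = 207.390 - 0.569q → q_m = 54.8530.
Social marginal cost = private MC + MEC = 24.837 + 2.981q.
Set SMC = demand: 24.837 + 2.981q = 207.390 - 0.569q → q* = 51.4234.
Gap = |54.8530 − 51.4234| = 3.4296.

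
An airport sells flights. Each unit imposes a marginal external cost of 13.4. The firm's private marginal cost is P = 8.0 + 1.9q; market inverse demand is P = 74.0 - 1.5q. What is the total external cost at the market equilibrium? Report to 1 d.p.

Market equilibrium (private): 8.0 + 1.9q = 74.0 - 1.5q → q_m = 19.4118.
Total external cost = MEC × q_m = 13.4 × 19.4118 = 260.1181.

260.1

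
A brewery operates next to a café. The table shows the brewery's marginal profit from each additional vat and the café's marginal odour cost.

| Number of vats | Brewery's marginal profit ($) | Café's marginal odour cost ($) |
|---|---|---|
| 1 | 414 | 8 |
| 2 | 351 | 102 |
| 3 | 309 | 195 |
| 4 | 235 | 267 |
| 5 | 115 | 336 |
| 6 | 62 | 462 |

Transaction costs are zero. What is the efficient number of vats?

Bargaining reaches the level where marginal profit last exceeds marginal odour cost.
That holds through level 3 (309 ≥ 195) but not at 4 (235 < 267).

3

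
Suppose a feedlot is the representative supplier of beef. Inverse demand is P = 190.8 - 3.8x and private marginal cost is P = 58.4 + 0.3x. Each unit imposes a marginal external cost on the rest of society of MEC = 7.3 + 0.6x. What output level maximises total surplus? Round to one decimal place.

x* = 26.6

Social marginal cost = private MC + MEC = 65.7 + 0.9x.
Set SMC = demand: 65.7 + 0.9x = 190.8 - 3.8x → x* = 26.6170.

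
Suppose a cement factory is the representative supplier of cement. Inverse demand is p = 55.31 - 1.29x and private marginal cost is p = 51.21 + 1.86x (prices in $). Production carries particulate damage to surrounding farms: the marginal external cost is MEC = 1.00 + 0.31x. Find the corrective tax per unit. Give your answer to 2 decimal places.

Social marginal cost = private MC + MEC = 52.21 + 2.17x.
Set SMC = demand: 52.21 + 2.17x = 55.31 - 1.29x → x* = 0.8960.
The Pigouvian tax equals MEC at x*: 1.00 + 0.31×0.8960 = 1.2778.

tax = $1.28 per unit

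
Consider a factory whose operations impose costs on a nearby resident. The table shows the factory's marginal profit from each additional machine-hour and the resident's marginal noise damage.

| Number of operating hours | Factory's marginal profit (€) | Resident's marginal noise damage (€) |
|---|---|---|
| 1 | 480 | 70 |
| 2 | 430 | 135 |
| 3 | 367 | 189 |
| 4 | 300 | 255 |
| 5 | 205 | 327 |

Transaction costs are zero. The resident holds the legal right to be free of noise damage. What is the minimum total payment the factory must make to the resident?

€649

Efficient level: marginal profit ≥ marginal noise damage through level 4, so k* = 4.
With the resident holding the right, the factory must at least compensate total damage at k*: 70 + 135 + 189 + 255 = 649.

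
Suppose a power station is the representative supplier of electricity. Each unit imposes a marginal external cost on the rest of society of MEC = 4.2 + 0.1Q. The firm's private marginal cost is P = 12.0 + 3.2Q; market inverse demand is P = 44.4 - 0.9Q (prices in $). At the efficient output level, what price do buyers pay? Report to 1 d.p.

P = $38.4

Social marginal cost = private MC + MEC = 16.2 + 3.3Q.
Set SMC = demand: 16.2 + 3.3Q = 44.4 - 0.9Q → Q* = 6.7143.
Consumer price on the demand curve at Q*: 44.4 − 0.9×6.7143 = 38.3571.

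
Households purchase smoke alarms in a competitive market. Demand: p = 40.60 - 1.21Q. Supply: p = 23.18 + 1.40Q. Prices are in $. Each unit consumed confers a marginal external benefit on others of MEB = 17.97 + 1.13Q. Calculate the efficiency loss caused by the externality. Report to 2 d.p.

DWL = $219.89

Market equilibrium (private): 23.18 + 1.40Q = 40.60 - 1.21Q → Q_m = 6.6743.
Social marginal benefit = demand + MEB = 58.57 - 0.08Q.
Set SMB = MC: 58.57 - 0.08Q = 23.18 + 1.40Q → Q* = 23.9122.
The welfare-loss triangle has base |Q_m − Q*| and height MEB(Q_m) (the vertical gap between SMB and MC is zero at Q* and MEB at Q_m).
DWL = ½ × 17.2379 × 25.5120 = 219.8867.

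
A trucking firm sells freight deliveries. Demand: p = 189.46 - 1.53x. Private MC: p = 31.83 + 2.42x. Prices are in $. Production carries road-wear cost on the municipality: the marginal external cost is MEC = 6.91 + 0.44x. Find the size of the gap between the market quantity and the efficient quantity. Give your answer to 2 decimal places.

5.57 units

Market equilibrium (private): 31.83 + 2.42x = 189.46 - 1.53x → x_m = 39.9063.
Social marginal cost = private MC + MEC = 38.74 + 2.86x.
Set SMC = demand: 38.74 + 2.86x = 189.46 - 1.53x → x* = 34.3326.
Gap = |39.9063 − 34.3326| = 5.5737.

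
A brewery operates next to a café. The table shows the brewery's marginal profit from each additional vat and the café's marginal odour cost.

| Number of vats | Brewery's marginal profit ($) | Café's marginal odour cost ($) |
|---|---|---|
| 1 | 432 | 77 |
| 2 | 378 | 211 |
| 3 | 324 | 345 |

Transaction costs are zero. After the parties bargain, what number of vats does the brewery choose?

2

Bargaining reaches the level where marginal profit last exceeds marginal odour cost.
That holds through level 2 (378 ≥ 211) but not at 3 (324 < 345).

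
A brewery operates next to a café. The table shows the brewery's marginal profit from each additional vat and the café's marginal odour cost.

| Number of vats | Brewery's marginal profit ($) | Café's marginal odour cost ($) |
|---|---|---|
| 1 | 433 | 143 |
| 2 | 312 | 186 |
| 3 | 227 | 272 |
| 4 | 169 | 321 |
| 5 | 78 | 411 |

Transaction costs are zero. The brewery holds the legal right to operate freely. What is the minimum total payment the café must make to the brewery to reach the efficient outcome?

$474

Left alone the brewery would choose level 5 (marginal profit stays positive).
Efficient level: k* = 2 (marginal profit ≥ marginal odour cost through 2).
The café must at least cover the brewery's forgone profit from cutting 5→2: 227 + 169 + 78 = 474.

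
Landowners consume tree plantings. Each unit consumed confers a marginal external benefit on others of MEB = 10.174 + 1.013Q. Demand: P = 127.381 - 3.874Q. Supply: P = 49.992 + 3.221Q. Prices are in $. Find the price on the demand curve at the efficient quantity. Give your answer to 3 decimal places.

P = $71.607

Social marginal benefit = demand + MEB = 137.555 - 2.861Q.
Set SMB = MC: 137.555 - 2.861Q = 49.992 + 3.221Q → Q* = 14.3971.
Consumer price on the demand curve at Q*: 127.381 − 3.874×14.3971 = 71.6066.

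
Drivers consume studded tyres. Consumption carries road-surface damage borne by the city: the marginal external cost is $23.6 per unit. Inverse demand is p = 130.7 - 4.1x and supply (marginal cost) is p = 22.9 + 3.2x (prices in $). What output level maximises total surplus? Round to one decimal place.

x* = 11.5

Social marginal benefit = demand − MEC = 107.1 - 4.1x.
Set SMB = MC: 107.1 - 4.1x = 22.9 + 3.2x → x* = 11.5342.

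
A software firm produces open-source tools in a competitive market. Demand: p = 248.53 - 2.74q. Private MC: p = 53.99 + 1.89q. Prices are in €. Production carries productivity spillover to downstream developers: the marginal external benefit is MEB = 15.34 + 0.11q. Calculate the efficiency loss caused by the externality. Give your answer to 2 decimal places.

Market equilibrium (private): 53.99 + 1.89q = 248.53 - 2.74q → q_m = 42.0173.
Social marginal cost = private MC − MEB = 38.65 + 1.78q.
Set SMC = demand: 38.65 + 1.78q = 248.53 - 2.74q → q* = 46.4336.
The loss is the area between SMC and demand from q* to q_m; with linear curves that's a triangle of height MEB(q_m).
DWL = ½ × 4.4163 × 19.9619 = 44.0789.

DWL = €44.08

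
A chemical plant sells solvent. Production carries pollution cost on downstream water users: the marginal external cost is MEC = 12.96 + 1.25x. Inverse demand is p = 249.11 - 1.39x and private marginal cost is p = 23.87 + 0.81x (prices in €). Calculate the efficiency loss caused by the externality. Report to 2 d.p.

DWL = €2878.74

Market equilibrium (private): 23.87 + 0.81x = 249.11 - 1.39x → x_m = 102.3818.
Social marginal cost = private MC + MEC = 36.83 + 2.06x.
Set SMC = demand: 36.83 + 2.06x = 249.11 - 1.39x → x* = 61.5304.
The loss is the area between SMC and demand from x* to x_m; with linear curves that's a triangle of height MEC(x_m).
DWL = ½ × 40.8514 × 140.9373 = 2878.7430.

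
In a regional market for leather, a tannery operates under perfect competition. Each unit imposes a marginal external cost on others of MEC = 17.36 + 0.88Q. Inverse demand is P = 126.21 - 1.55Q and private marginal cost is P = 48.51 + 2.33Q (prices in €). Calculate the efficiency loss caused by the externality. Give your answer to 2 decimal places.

DWL = €128.55

Market equilibrium (private): 48.51 + 2.33Q = 126.21 - 1.55Q → Q_m = 20.0258.
Social marginal cost = private MC + MEC = 65.87 + 3.21Q.
Set SMC = demand: 65.87 + 3.21Q = 126.21 - 1.55Q → Q* = 12.6765.
Height of the DWL triangle at Q_m is SMC(Q_m) − demand(Q_m) = MEC(Q_m) = 34.9827.
DWL = ½ × 7.3493 × 34.9827 = 128.5492.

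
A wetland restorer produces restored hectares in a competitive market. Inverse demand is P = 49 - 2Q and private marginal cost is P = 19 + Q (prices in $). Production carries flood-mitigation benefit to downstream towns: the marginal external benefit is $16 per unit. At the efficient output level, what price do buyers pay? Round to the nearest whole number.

Social marginal cost = private MC − MEB = 3 + Q.
Set SMC = demand: 3 + Q = 49 - 2Q → Q* = 15.3333.
Consumer price on the demand curve at Q*: 49 − 2×15.3333 = 18.3334.

P = $18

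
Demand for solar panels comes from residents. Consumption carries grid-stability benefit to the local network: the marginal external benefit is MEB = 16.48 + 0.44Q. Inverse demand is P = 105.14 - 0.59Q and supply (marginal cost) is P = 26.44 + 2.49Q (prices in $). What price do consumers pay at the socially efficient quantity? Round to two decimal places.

P = $83.87

Social marginal benefit = demand + MEB = 121.62 - 0.15Q.
Set SMB = MC: 121.62 - 0.15Q = 26.44 + 2.49Q → Q* = 36.0530.
Consumer price on the demand curve at Q*: 105.14 − 0.59×36.0530 = 83.8687.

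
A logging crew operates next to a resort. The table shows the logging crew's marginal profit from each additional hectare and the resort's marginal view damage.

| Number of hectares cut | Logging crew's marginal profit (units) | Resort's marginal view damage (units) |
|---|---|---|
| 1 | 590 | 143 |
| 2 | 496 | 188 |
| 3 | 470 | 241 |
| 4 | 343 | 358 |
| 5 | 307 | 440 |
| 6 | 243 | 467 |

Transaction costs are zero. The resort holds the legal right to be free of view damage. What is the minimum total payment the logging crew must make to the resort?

572

Efficient level: marginal profit ≥ marginal view damage through level 3, so k* = 3.
With the resort holding the right, the logging crew must at least compensate total damage at k*: 143 + 188 + 241 = 572.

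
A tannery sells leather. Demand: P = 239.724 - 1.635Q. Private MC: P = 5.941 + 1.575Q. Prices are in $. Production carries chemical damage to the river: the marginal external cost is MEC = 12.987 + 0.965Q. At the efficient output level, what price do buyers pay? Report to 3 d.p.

Social marginal cost = private MC + MEC = 18.928 + 2.540Q.
Set SMC = demand: 18.928 + 2.540Q = 239.724 - 1.635Q → Q* = 52.8853.
Consumer price on the demand curve at Q*: 239.724 − 1.635×52.8853 = 153.2565.

P = $153.257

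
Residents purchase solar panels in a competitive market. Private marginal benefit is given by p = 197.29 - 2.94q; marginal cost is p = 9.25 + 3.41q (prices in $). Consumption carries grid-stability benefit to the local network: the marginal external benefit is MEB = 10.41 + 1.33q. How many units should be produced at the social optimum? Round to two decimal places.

Social marginal benefit = demand + MEB = 207.70 - 1.61q.
Set SMB = MC: 207.70 - 1.61q = 9.25 + 3.41q → q* = 39.5319.

q* = 39.53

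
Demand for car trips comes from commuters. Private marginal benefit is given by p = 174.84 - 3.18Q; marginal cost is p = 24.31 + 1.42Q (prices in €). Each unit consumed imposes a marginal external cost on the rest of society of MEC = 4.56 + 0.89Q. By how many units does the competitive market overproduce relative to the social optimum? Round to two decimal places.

6.14 units

Market equilibrium (private): 24.31 + 1.42Q = 174.84 - 3.18Q → Q_m = 32.7239.
Social marginal benefit = demand − MEC = 170.28 - 4.07Q.
Set SMB = MC: 170.28 - 4.07Q = 24.31 + 1.42Q → Q* = 26.5883.
Gap = |32.7239 − 26.5883| = 6.1356.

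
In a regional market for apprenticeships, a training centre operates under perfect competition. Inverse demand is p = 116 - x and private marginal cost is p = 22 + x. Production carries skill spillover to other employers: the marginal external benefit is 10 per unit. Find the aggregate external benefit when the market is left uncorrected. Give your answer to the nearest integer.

Market equilibrium (private): 22 + x = 116 - x → x_m = 47.0000.
Total external benefit = MEB × x_m = 10 × 47.0000 = 470.0000.

470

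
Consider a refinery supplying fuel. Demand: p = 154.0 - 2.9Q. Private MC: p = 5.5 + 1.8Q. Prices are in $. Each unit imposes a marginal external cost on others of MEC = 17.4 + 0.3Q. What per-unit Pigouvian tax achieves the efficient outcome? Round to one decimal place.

Social marginal cost = private MC + MEC = 22.9 + 2.1Q.
Set SMC = demand: 22.9 + 2.1Q = 154.0 - 2.9Q → Q* = 26.2200.
The Pigouvian tax equals MEC at Q*: 17.4 + 0.3×26.2200 = 25.2660.

tax = $25.3 per unit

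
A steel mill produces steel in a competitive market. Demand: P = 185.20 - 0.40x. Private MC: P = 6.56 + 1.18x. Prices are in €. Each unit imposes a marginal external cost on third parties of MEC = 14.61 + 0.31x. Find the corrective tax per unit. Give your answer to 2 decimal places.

tax = €41.51 per unit

Social marginal cost = private MC + MEC = 21.17 + 1.49x.
Set SMC = demand: 21.17 + 1.49x = 185.20 - 0.40x → x* = 86.7884.
The Pigouvian tax equals MEC at x*: 14.61 + 0.31×86.7884 = 41.5144.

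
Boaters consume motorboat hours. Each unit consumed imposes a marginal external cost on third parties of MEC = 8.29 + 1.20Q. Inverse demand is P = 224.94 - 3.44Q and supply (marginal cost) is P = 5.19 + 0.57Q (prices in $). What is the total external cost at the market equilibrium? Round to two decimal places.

Market equilibrium (private): 5.19 + 0.57Q = 224.94 - 3.44Q → Q_m = 54.8005.
Total external cost = ∫₀^{Q_m} (8.29 + 1.20Q) dQ = 8.29×54.8005 + ½×1.20×54.8005² = 2256.1530.

$2256.15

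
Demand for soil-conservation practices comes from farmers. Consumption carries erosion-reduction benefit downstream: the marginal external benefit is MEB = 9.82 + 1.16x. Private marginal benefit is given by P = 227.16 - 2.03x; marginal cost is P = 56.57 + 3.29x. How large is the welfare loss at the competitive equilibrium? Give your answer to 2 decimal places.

Market equilibrium (private): 56.57 + 3.29x = 227.16 - 2.03x → x_m = 32.0658.
Social marginal benefit = demand + MEB = 236.98 - 0.87x.
Set SMB = MC: 236.98 - 0.87x = 56.57 + 3.29x → x* = 43.3678.
The loss is the area between SMB and MC from x* to x_m; with linear curves that's a triangle of height MEB(x_m).
DWL = ½ × 11.3020 × 47.0163 = 265.6891.

DWL = 265.69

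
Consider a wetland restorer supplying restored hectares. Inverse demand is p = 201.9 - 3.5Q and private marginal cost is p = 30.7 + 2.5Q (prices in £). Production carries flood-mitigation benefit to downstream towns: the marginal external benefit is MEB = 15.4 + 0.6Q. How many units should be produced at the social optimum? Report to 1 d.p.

Q* = 34.6

Social marginal cost = private MC − MEB = 15.3 + 1.9Q.
Set SMC = demand: 15.3 + 1.9Q = 201.9 - 3.5Q → Q* = 34.5556.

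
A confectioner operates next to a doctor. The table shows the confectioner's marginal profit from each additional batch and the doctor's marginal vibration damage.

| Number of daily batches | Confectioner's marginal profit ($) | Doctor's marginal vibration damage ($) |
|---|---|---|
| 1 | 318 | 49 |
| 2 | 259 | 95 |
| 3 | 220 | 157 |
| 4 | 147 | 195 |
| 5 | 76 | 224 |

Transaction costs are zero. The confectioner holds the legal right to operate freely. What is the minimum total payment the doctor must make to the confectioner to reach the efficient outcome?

$223

Left alone the confectioner would choose level 5 (marginal profit stays positive).
Efficient level: k* = 3 (marginal profit ≥ marginal vibration damage through 3).
The doctor must at least cover the confectioner's forgone profit from cutting 5→3: 147 + 76 = 223.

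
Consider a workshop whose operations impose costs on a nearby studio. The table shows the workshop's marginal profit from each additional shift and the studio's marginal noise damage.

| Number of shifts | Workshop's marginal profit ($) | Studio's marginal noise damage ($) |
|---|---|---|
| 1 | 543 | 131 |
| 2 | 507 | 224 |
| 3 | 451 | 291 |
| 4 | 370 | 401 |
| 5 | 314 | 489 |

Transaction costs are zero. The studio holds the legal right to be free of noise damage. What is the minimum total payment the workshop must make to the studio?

$646

Efficient level: marginal profit ≥ marginal noise damage through level 3, so k* = 3.
With the studio holding the right, the workshop must at least compensate total damage at k*: 131 + 224 + 291 = 646.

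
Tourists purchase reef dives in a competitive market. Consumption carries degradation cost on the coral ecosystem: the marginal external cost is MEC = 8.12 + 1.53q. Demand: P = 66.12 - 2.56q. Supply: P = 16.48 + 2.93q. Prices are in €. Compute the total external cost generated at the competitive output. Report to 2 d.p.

Market equilibrium (private): 16.48 + 2.93q = 66.12 - 2.56q → q_m = 9.0419.
Total external cost = ∫₀^{q_m} (8.12 + 1.53q) dq = 8.12×9.0419 + ½×1.53×9.0419² = 135.9635.

€135.96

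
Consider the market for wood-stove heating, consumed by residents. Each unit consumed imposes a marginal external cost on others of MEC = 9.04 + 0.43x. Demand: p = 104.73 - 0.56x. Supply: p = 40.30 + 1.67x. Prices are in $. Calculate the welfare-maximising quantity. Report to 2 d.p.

x* = 20.82

Social marginal benefit = demand − MEC = 95.69 - 0.99x.
Set SMB = MC: 95.69 - 0.99x = 40.30 + 1.67x → x* = 20.8233.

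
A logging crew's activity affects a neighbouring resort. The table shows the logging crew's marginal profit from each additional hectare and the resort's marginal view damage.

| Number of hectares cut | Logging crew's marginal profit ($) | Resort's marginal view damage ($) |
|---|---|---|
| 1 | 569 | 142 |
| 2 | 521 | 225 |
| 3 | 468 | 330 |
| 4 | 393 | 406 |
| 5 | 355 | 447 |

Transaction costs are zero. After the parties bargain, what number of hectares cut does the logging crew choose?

Bargaining reaches the level where marginal profit last exceeds marginal view damage.
That holds through level 3 (468 ≥ 330) but not at 4 (393 < 406).

3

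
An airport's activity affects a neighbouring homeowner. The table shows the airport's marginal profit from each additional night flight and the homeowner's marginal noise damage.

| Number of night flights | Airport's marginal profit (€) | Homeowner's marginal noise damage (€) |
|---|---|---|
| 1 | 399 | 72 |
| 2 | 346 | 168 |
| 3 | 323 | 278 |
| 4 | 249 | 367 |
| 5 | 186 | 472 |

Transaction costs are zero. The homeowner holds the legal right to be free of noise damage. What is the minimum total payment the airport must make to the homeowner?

Efficient level: marginal profit ≥ marginal noise damage through level 3, so k* = 3.
With the homeowner holding the right, the airport must at least compensate total damage at k*: 72 + 168 + 278 = 518.

€518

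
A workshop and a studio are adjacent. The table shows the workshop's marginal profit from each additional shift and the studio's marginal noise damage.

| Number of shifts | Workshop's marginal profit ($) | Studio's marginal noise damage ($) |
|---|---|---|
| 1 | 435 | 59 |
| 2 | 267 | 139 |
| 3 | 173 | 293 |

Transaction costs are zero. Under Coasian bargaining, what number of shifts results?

2

Bargaining reaches the level where marginal profit last exceeds marginal noise damage.
That holds through level 2 (267 ≥ 139) but not at 3 (173 < 293).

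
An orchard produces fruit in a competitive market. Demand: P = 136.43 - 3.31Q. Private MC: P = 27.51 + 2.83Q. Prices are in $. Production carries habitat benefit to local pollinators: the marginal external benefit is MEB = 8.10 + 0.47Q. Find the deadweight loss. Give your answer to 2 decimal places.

Market equilibrium (private): 27.51 + 2.83Q = 136.43 - 3.31Q → Q_m = 17.7394.
Social marginal cost = private MC − MEB = 19.41 + 2.36Q.
Set SMC = demand: 19.41 + 2.36Q = 136.43 - 3.31Q → Q* = 20.6384.
Between Q* and Q_m the wedge demand − SMC runs linearly from 0 to MEB(Q_m), so the loss is a triangle.
DWL = ½ × 2.8990 × 16.4375 = 23.8262.

DWL = $23.83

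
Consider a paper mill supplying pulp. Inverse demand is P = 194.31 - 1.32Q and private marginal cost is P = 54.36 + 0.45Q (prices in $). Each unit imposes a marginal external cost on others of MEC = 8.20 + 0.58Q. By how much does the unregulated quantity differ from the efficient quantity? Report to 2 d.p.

23.00 units

Market equilibrium (private): 54.36 + 0.45Q = 194.31 - 1.32Q → Q_m = 79.0678.
Social marginal cost = private MC + MEC = 62.56 + 1.03Q.
Set SMC = demand: 62.56 + 1.03Q = 194.31 - 1.32Q → Q* = 56.0638.
Gap = |79.0678 − 56.0638| = 23.0040.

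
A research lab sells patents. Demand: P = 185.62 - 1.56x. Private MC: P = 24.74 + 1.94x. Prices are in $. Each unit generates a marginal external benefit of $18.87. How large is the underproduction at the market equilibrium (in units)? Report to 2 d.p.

5.39 units

Market equilibrium (private): 24.74 + 1.94x = 185.62 - 1.56x → x_m = 45.9657.
Social marginal cost = private MC − MEB = 5.87 + 1.94x.
Set SMC = demand: 5.87 + 1.94x = 185.62 - 1.56x → x* = 51.3571.
Gap = |45.9657 − 51.3571| = 5.3914.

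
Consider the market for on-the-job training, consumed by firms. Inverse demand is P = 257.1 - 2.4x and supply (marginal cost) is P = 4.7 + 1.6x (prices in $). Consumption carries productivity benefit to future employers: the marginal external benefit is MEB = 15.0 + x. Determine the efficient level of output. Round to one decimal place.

Social marginal benefit = demand + MEB = 272.1 - 1.4x.
Set SMB = MC: 272.1 - 1.4x = 4.7 + 1.6x → x* = 89.1333.

x* = 89.1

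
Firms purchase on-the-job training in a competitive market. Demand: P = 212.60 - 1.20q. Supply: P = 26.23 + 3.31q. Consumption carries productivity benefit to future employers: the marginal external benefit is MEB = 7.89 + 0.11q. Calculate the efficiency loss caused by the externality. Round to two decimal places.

DWL = 17.57

Market equilibrium (private): 26.23 + 3.31q = 212.60 - 1.20q → q_m = 41.3237.
Social marginal benefit = demand + MEB = 220.49 - 1.09q.
Set SMB = MC: 220.49 - 1.09q = 26.23 + 3.31q → q* = 44.1500.
Height of the DWL triangle at q_m is SMB(q_m) − MC(q_m) = MEB(q_m) = 12.4356.
DWL = ½ × 2.8263 × 12.4356 = 17.5734.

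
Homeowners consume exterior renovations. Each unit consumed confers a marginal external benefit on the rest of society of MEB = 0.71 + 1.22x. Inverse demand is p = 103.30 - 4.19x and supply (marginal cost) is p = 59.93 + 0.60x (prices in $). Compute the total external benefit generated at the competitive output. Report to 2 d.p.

$56.44

Market equilibrium (private): 59.93 + 0.60x = 103.30 - 4.19x → x_m = 9.0543.
Total external benefit = ∫₀^{x_m} (0.71 + 1.22x) dx = 0.71×9.0543 + ½×1.22×9.0543² = 56.4366.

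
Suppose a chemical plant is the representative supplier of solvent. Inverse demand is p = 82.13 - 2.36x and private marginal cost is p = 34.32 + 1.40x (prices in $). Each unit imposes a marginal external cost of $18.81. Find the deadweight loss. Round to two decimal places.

Market equilibrium (private): 34.32 + 1.40x = 82.13 - 2.36x → x_m = 12.7154.
Social marginal cost = private MC + MEC = 53.13 + 1.40x.
Set SMC = demand: 53.13 + 1.40x = 82.13 - 2.36x → x* = 7.7128.
Between x* and x_m the wedge SMC − demand runs linearly from 0 to MEC(x_m), so the loss is a triangle.
DWL = ½ × 5.0026 × 18.8100 = 47.0495.

DWL = $47.05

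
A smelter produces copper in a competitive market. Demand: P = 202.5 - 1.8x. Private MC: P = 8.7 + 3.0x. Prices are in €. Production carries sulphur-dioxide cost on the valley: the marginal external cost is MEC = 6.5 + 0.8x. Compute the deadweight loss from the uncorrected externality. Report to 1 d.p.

DWL = €134.4

Market equilibrium (private): 8.7 + 3.0x = 202.5 - 1.8x → x_m = 40.3750.
Social marginal cost = private MC + MEC = 15.2 + 3.8x.
Set SMC = demand: 15.2 + 3.8x = 202.5 - 1.8x → x* = 33.4464.
The welfare-loss triangle has base |x_m − x*| and height MEC(x_m) (the vertical gap between SMC and demand is zero at x* and MEC at x_m).
DWL = ½ × 6.9286 × 38.8000 = 134.4148.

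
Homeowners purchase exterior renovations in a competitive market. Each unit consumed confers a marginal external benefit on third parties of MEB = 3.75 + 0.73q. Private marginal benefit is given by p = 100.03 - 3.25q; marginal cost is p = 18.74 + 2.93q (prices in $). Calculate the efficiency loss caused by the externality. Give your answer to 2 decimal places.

DWL = $16.36

Market equilibrium (private): 18.74 + 2.93q = 100.03 - 3.25q → q_m = 13.1537.
Social marginal benefit = demand + MEB = 103.78 - 2.52q.
Set SMB = MC: 103.78 - 2.52q = 18.74 + 2.93q → q* = 15.6037.
Between q* and q_m the wedge SMB − MC runs linearly from 0 to MEB(q_m), so the loss is a triangle.
DWL = ½ × 2.4500 × 13.3522 = 16.3564.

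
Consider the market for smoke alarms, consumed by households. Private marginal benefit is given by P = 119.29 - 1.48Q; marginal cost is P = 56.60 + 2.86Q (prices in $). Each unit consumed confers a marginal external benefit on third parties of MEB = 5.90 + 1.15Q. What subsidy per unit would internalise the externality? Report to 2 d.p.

subsidy = $30.63 per unit

Social marginal benefit = demand + MEB = 125.19 - 0.33Q.
Set SMB = MC: 125.19 - 0.33Q = 56.60 + 2.86Q → Q* = 21.5016.
The Pigouvian subsidy equals MEB at Q*: 5.90 + 1.15×21.5016 = 30.6268.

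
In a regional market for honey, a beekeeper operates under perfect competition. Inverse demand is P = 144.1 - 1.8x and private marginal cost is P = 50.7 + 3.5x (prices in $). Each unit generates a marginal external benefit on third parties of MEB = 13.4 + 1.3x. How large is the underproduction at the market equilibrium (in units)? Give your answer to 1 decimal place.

9.1 units

Market equilibrium (private): 50.7 + 3.5x = 144.1 - 1.8x → x_m = 17.6226.
Social marginal cost = private MC − MEB = 37.3 + 2.2x.
Set SMC = demand: 37.3 + 2.2x = 144.1 - 1.8x → x* = 26.7000.
Gap = |17.6226 − 26.7000| = 9.0774.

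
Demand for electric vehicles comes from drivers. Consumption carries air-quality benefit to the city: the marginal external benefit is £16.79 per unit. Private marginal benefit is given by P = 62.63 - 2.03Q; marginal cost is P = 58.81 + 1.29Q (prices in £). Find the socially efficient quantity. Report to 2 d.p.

Q* = 6.21

Social marginal benefit = demand + MEB = 79.42 - 2.03Q.
Set SMB = MC: 79.42 - 2.03Q = 58.81 + 1.29Q → Q* = 6.2078.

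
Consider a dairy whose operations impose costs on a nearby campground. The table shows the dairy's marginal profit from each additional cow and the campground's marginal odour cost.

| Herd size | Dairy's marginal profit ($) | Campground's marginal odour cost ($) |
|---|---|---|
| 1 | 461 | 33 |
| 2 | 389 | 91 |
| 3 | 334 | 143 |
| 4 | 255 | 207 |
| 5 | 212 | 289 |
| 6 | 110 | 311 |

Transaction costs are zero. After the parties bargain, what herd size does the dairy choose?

4

Bargaining reaches the level where marginal profit last exceeds marginal odour cost.
That holds through level 4 (255 ≥ 207) but not at 5 (212 < 289).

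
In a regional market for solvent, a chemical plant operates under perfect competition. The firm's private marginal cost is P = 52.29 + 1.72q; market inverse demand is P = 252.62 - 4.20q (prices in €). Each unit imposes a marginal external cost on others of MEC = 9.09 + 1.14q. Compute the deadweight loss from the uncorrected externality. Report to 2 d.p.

Market equilibrium (private): 52.29 + 1.72q = 252.62 - 4.20q → q_m = 33.8395.
Social marginal cost = private MC + MEC = 61.38 + 2.86q.
Set SMC = demand: 61.38 + 2.86q = 252.62 - 4.20q → q* = 27.0878.
The loss is the area between SMC and demand from q* to q_m; with linear curves that's a triangle of height MEC(q_m).
DWL = ½ × 6.7517 × 47.6671 = 160.9170.

DWL = €160.92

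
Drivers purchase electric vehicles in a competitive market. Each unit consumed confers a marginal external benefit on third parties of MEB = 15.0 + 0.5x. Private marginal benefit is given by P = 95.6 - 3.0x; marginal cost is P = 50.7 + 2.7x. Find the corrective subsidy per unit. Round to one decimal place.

subsidy = 20.8 per unit

Social marginal benefit = demand + MEB = 110.6 - 2.5x.
Set SMB = MC: 110.6 - 2.5x = 50.7 + 2.7x → x* = 11.5192.
The Pigouvian subsidy equals MEB at x*: 15.0 + 0.5×11.5192 = 20.7596.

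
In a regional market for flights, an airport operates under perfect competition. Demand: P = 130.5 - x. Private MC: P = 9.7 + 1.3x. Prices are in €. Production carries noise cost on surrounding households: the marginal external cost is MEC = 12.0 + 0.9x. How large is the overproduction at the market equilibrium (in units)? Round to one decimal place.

18.5 units

Market equilibrium (private): 9.7 + 1.3x = 130.5 - x → x_m = 52.5217.
Social marginal cost = private MC + MEC = 21.7 + 2.2x.
Set SMC = demand: 21.7 + 2.2x = 130.5 - x → x* = 34.0000.
Gap = |52.5217 − 34.0000| = 18.5217.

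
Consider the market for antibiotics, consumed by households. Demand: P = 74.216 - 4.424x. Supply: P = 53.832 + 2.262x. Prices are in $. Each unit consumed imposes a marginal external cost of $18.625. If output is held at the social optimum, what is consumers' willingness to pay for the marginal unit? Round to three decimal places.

P = $73.052

Social marginal benefit = demand − MEC = 55.591 - 4.424x.
Set SMB = MC: 55.591 - 4.424x = 53.832 + 2.262x → x* = 0.2631.
Consumer price on the demand curve at x*: 74.216 − 4.424×0.2631 = 73.0520.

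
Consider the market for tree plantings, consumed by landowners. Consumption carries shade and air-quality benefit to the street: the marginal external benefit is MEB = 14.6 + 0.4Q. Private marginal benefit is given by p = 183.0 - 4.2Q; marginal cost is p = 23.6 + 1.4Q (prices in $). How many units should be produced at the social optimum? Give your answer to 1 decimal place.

Social marginal benefit = demand + MEB = 197.6 - 3.8Q.
Set SMB = MC: 197.6 - 3.8Q = 23.6 + 1.4Q → Q* = 33.4615.

Q* = 33.5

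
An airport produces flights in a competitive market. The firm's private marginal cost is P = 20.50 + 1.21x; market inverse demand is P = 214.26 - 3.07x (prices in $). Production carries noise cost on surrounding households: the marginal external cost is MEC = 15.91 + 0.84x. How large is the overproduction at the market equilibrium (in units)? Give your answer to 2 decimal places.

10.53 units

Market equilibrium (private): 20.50 + 1.21x = 214.26 - 3.07x → x_m = 45.2710.
Social marginal cost = private MC + MEC = 36.41 + 2.05x.
Set SMC = demand: 36.41 + 2.05x = 214.26 - 3.07x → x* = 34.7363.
Gap = |45.2710 − 34.7363| = 10.5347.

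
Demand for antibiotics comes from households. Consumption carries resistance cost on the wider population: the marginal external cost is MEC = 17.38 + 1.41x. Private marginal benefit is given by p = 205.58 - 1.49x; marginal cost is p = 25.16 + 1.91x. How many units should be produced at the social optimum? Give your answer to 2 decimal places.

Social marginal benefit = demand − MEC = 188.20 - 2.90x.
Set SMB = MC: 188.20 - 2.90x = 25.16 + 1.91x → x* = 33.8960.

x* = 33.90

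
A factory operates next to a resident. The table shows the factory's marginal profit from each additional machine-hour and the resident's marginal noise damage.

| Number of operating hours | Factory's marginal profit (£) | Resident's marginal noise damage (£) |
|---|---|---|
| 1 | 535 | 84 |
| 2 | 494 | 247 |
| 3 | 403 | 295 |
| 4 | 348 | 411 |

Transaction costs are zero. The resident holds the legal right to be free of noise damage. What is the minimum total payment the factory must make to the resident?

£626

Efficient level: marginal profit ≥ marginal noise damage through level 3, so k* = 3.
With the resident holding the right, the factory must at least compensate total damage at k*: 84 + 247 + 295 = 626.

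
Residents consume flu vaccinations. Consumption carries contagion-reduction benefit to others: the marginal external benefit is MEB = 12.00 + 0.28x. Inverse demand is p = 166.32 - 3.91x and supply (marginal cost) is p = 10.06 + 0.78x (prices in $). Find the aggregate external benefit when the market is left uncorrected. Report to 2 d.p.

$555.22

Market equilibrium (private): 10.06 + 0.78x = 166.32 - 3.91x → x_m = 33.3177.
Total external benefit = ∫₀^{x_m} (12.00 + 0.28x) dx = 12.00×33.3177 + ½×0.28×33.3177² = 555.2221.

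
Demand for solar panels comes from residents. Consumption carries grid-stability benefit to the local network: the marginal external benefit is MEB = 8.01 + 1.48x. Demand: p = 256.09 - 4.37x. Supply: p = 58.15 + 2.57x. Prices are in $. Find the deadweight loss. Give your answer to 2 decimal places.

DWL = $230.98

Market equilibrium (private): 58.15 + 2.57x = 256.09 - 4.37x → x_m = 28.5216.
Social marginal benefit = demand + MEB = 264.10 - 2.89x.
Set SMB = MC: 264.10 - 2.89x = 58.15 + 2.57x → x* = 37.7198.
The loss is the area between SMB and MC from x* to x_m; with linear curves that's a triangle of height MEB(x_m).
DWL = ½ × 9.1982 × 50.2220 = 230.9760.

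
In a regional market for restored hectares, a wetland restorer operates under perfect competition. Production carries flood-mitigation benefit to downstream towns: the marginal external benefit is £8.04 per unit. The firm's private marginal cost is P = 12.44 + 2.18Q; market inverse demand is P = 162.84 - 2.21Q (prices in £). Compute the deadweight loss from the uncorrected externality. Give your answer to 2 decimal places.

Market equilibrium (private): 12.44 + 2.18Q = 162.84 - 2.21Q → Q_m = 34.2597.
Social marginal cost = private MC − MEB = 4.40 + 2.18Q.
Set SMC = demand: 4.40 + 2.18Q = 162.84 - 2.21Q → Q* = 36.0911.
Height of the DWL triangle at Q_m is demand(Q_m) − SMC(Q_m) = MEB(Q_m) = 8.0400.
DWL = ½ × 1.8314 × 8.0400 = 7.3622.

DWL = £7.36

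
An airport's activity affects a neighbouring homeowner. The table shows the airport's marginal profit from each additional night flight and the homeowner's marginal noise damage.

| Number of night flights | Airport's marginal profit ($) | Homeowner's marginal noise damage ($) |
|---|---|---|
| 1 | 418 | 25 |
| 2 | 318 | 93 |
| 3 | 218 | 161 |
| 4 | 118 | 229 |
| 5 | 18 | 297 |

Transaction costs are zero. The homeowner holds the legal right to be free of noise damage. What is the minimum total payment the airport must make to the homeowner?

Efficient level: marginal profit ≥ marginal noise damage through level 3, so k* = 3.
With the homeowner holding the right, the airport must at least compensate total damage at k*: 25 + 93 + 161 = 279.

$279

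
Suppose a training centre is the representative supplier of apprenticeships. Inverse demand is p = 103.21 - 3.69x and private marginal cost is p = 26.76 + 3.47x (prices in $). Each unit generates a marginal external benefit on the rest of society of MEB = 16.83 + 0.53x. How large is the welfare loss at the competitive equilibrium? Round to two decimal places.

Market equilibrium (private): 26.76 + 3.47x = 103.21 - 3.69x → x_m = 10.6774.
Social marginal cost = private MC − MEB = 9.93 + 2.94x.
Set SMC = demand: 9.93 + 2.94x = 103.21 - 3.69x → x* = 14.0694.
Between x* and x_m the wedge demand − SMC runs linearly from 0 to MEB(x_m), so the loss is a triangle.
DWL = ½ × 3.3920 × 22.4890 = 38.1413.

DWL = $38.14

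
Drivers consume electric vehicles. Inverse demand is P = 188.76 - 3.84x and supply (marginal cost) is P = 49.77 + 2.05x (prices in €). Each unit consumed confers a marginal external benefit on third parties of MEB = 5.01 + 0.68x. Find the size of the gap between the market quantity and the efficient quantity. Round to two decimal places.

4.04 units

Market equilibrium (private): 49.77 + 2.05x = 188.76 - 3.84x → x_m = 23.5976.
Social marginal benefit = demand + MEB = 193.77 - 3.16x.
Set SMB = MC: 193.77 - 3.16x = 49.77 + 2.05x → x* = 27.6392.
Gap = |23.5976 − 27.6392| = 4.0416.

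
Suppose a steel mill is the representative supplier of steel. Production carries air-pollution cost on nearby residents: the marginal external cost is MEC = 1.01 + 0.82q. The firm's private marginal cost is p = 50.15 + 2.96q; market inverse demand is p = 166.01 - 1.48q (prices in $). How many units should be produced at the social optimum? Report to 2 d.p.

q* = 21.83

Social marginal cost = private MC + MEC = 51.16 + 3.78q.
Set SMC = demand: 51.16 + 3.78q = 166.01 - 1.48q → q* = 21.8346.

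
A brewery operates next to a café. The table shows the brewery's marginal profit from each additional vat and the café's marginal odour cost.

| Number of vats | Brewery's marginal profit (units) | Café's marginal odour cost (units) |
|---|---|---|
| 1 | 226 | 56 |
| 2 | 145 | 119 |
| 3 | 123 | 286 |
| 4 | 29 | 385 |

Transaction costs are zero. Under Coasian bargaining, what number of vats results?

Bargaining reaches the level where marginal profit last exceeds marginal odour cost.
That holds through level 2 (145 ≥ 119) but not at 3 (123 < 286).

2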